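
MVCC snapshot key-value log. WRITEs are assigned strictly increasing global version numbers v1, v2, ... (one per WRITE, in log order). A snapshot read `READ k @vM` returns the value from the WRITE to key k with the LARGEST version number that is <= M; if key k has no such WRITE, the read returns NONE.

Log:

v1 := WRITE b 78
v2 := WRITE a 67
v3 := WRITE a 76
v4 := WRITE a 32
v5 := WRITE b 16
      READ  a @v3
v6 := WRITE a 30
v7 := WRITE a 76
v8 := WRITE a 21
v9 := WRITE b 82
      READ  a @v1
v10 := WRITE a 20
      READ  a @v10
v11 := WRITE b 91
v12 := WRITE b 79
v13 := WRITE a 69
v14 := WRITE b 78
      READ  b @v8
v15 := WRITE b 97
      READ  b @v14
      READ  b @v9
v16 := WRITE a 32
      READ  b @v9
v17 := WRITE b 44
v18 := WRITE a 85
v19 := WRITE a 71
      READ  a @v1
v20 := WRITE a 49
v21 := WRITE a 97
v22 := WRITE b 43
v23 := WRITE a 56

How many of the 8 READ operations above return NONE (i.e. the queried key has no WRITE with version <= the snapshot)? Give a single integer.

v1: WRITE b=78  (b history now [(1, 78)])
v2: WRITE a=67  (a history now [(2, 67)])
v3: WRITE a=76  (a history now [(2, 67), (3, 76)])
v4: WRITE a=32  (a history now [(2, 67), (3, 76), (4, 32)])
v5: WRITE b=16  (b history now [(1, 78), (5, 16)])
READ a @v3: history=[(2, 67), (3, 76), (4, 32)] -> pick v3 -> 76
v6: WRITE a=30  (a history now [(2, 67), (3, 76), (4, 32), (6, 30)])
v7: WRITE a=76  (a history now [(2, 67), (3, 76), (4, 32), (6, 30), (7, 76)])
v8: WRITE a=21  (a history now [(2, 67), (3, 76), (4, 32), (6, 30), (7, 76), (8, 21)])
v9: WRITE b=82  (b history now [(1, 78), (5, 16), (9, 82)])
READ a @v1: history=[(2, 67), (3, 76), (4, 32), (6, 30), (7, 76), (8, 21)] -> no version <= 1 -> NONE
v10: WRITE a=20  (a history now [(2, 67), (3, 76), (4, 32), (6, 30), (7, 76), (8, 21), (10, 20)])
READ a @v10: history=[(2, 67), (3, 76), (4, 32), (6, 30), (7, 76), (8, 21), (10, 20)] -> pick v10 -> 20
v11: WRITE b=91  (b history now [(1, 78), (5, 16), (9, 82), (11, 91)])
v12: WRITE b=79  (b history now [(1, 78), (5, 16), (9, 82), (11, 91), (12, 79)])
v13: WRITE a=69  (a history now [(2, 67), (3, 76), (4, 32), (6, 30), (7, 76), (8, 21), (10, 20), (13, 69)])
v14: WRITE b=78  (b history now [(1, 78), (5, 16), (9, 82), (11, 91), (12, 79), (14, 78)])
READ b @v8: history=[(1, 78), (5, 16), (9, 82), (11, 91), (12, 79), (14, 78)] -> pick v5 -> 16
v15: WRITE b=97  (b history now [(1, 78), (5, 16), (9, 82), (11, 91), (12, 79), (14, 78), (15, 97)])
READ b @v14: history=[(1, 78), (5, 16), (9, 82), (11, 91), (12, 79), (14, 78), (15, 97)] -> pick v14 -> 78
READ b @v9: history=[(1, 78), (5, 16), (9, 82), (11, 91), (12, 79), (14, 78), (15, 97)] -> pick v9 -> 82
v16: WRITE a=32  (a history now [(2, 67), (3, 76), (4, 32), (6, 30), (7, 76), (8, 21), (10, 20), (13, 69), (16, 32)])
READ b @v9: history=[(1, 78), (5, 16), (9, 82), (11, 91), (12, 79), (14, 78), (15, 97)] -> pick v9 -> 82
v17: WRITE b=44  (b history now [(1, 78), (5, 16), (9, 82), (11, 91), (12, 79), (14, 78), (15, 97), (17, 44)])
v18: WRITE a=85  (a history now [(2, 67), (3, 76), (4, 32), (6, 30), (7, 76), (8, 21), (10, 20), (13, 69), (16, 32), (18, 85)])
v19: WRITE a=71  (a history now [(2, 67), (3, 76), (4, 32), (6, 30), (7, 76), (8, 21), (10, 20), (13, 69), (16, 32), (18, 85), (19, 71)])
READ a @v1: history=[(2, 67), (3, 76), (4, 32), (6, 30), (7, 76), (8, 21), (10, 20), (13, 69), (16, 32), (18, 85), (19, 71)] -> no version <= 1 -> NONE
v20: WRITE a=49  (a history now [(2, 67), (3, 76), (4, 32), (6, 30), (7, 76), (8, 21), (10, 20), (13, 69), (16, 32), (18, 85), (19, 71), (20, 49)])
v21: WRITE a=97  (a history now [(2, 67), (3, 76), (4, 32), (6, 30), (7, 76), (8, 21), (10, 20), (13, 69), (16, 32), (18, 85), (19, 71), (20, 49), (21, 97)])
v22: WRITE b=43  (b history now [(1, 78), (5, 16), (9, 82), (11, 91), (12, 79), (14, 78), (15, 97), (17, 44), (22, 43)])
v23: WRITE a=56  (a history now [(2, 67), (3, 76), (4, 32), (6, 30), (7, 76), (8, 21), (10, 20), (13, 69), (16, 32), (18, 85), (19, 71), (20, 49), (21, 97), (23, 56)])
Read results in order: ['76', 'NONE', '20', '16', '78', '82', '82', 'NONE']
NONE count = 2

Answer: 2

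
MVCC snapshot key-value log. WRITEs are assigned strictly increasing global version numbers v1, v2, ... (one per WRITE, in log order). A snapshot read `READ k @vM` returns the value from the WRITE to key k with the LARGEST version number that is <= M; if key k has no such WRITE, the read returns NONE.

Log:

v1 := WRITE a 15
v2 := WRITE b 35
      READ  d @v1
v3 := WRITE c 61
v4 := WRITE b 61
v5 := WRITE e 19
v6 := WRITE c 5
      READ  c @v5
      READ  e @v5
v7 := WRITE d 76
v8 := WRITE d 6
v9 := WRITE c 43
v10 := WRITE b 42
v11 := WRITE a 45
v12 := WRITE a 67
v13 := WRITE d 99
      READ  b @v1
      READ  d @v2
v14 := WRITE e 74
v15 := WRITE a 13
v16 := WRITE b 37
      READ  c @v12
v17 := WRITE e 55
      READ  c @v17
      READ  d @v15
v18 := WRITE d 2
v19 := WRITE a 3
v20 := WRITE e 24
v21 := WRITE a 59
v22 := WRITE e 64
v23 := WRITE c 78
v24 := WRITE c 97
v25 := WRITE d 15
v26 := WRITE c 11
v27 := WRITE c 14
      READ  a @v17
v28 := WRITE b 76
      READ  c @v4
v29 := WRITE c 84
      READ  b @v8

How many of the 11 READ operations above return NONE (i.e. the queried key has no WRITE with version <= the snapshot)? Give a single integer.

v1: WRITE a=15  (a history now [(1, 15)])
v2: WRITE b=35  (b history now [(2, 35)])
READ d @v1: history=[] -> no version <= 1 -> NONE
v3: WRITE c=61  (c history now [(3, 61)])
v4: WRITE b=61  (b history now [(2, 35), (4, 61)])
v5: WRITE e=19  (e history now [(5, 19)])
v6: WRITE c=5  (c history now [(3, 61), (6, 5)])
READ c @v5: history=[(3, 61), (6, 5)] -> pick v3 -> 61
READ e @v5: history=[(5, 19)] -> pick v5 -> 19
v7: WRITE d=76  (d history now [(7, 76)])
v8: WRITE d=6  (d history now [(7, 76), (8, 6)])
v9: WRITE c=43  (c history now [(3, 61), (6, 5), (9, 43)])
v10: WRITE b=42  (b history now [(2, 35), (4, 61), (10, 42)])
v11: WRITE a=45  (a history now [(1, 15), (11, 45)])
v12: WRITE a=67  (a history now [(1, 15), (11, 45), (12, 67)])
v13: WRITE d=99  (d history now [(7, 76), (8, 6), (13, 99)])
READ b @v1: history=[(2, 35), (4, 61), (10, 42)] -> no version <= 1 -> NONE
READ d @v2: history=[(7, 76), (8, 6), (13, 99)] -> no version <= 2 -> NONE
v14: WRITE e=74  (e history now [(5, 19), (14, 74)])
v15: WRITE a=13  (a history now [(1, 15), (11, 45), (12, 67), (15, 13)])
v16: WRITE b=37  (b history now [(2, 35), (4, 61), (10, 42), (16, 37)])
READ c @v12: history=[(3, 61), (6, 5), (9, 43)] -> pick v9 -> 43
v17: WRITE e=55  (e history now [(5, 19), (14, 74), (17, 55)])
READ c @v17: history=[(3, 61), (6, 5), (9, 43)] -> pick v9 -> 43
READ d @v15: history=[(7, 76), (8, 6), (13, 99)] -> pick v13 -> 99
v18: WRITE d=2  (d history now [(7, 76), (8, 6), (13, 99), (18, 2)])
v19: WRITE a=3  (a history now [(1, 15), (11, 45), (12, 67), (15, 13), (19, 3)])
v20: WRITE e=24  (e history now [(5, 19), (14, 74), (17, 55), (20, 24)])
v21: WRITE a=59  (a history now [(1, 15), (11, 45), (12, 67), (15, 13), (19, 3), (21, 59)])
v22: WRITE e=64  (e history now [(5, 19), (14, 74), (17, 55), (20, 24), (22, 64)])
v23: WRITE c=78  (c history now [(3, 61), (6, 5), (9, 43), (23, 78)])
v24: WRITE c=97  (c history now [(3, 61), (6, 5), (9, 43), (23, 78), (24, 97)])
v25: WRITE d=15  (d history now [(7, 76), (8, 6), (13, 99), (18, 2), (25, 15)])
v26: WRITE c=11  (c history now [(3, 61), (6, 5), (9, 43), (23, 78), (24, 97), (26, 11)])
v27: WRITE c=14  (c history now [(3, 61), (6, 5), (9, 43), (23, 78), (24, 97), (26, 11), (27, 14)])
READ a @v17: history=[(1, 15), (11, 45), (12, 67), (15, 13), (19, 3), (21, 59)] -> pick v15 -> 13
v28: WRITE b=76  (b history now [(2, 35), (4, 61), (10, 42), (16, 37), (28, 76)])
READ c @v4: history=[(3, 61), (6, 5), (9, 43), (23, 78), (24, 97), (26, 11), (27, 14)] -> pick v3 -> 61
v29: WRITE c=84  (c history now [(3, 61), (6, 5), (9, 43), (23, 78), (24, 97), (26, 11), (27, 14), (29, 84)])
READ b @v8: history=[(2, 35), (4, 61), (10, 42), (16, 37), (28, 76)] -> pick v4 -> 61
Read results in order: ['NONE', '61', '19', 'NONE', 'NONE', '43', '43', '99', '13', '61', '61']
NONE count = 3

Answer: 3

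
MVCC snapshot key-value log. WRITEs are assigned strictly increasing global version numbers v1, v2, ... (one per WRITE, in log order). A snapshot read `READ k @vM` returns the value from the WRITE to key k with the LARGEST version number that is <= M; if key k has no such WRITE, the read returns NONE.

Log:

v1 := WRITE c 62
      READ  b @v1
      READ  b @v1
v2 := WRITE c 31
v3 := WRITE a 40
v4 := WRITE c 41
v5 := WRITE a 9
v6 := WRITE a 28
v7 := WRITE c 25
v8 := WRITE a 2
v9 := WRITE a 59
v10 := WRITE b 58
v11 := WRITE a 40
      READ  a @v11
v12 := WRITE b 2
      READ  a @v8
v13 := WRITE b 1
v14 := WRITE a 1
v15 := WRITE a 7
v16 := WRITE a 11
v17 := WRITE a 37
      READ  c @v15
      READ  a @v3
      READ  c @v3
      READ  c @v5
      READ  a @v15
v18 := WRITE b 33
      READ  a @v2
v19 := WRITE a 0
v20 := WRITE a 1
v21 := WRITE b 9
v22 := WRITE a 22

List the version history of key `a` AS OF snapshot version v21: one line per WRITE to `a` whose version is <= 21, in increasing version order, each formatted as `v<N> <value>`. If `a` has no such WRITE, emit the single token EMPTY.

Answer: v3 40
v5 9
v6 28
v8 2
v9 59
v11 40
v14 1
v15 7
v16 11
v17 37
v19 0
v20 1

Derivation:
Scan writes for key=a with version <= 21:
  v1 WRITE c 62 -> skip
  v2 WRITE c 31 -> skip
  v3 WRITE a 40 -> keep
  v4 WRITE c 41 -> skip
  v5 WRITE a 9 -> keep
  v6 WRITE a 28 -> keep
  v7 WRITE c 25 -> skip
  v8 WRITE a 2 -> keep
  v9 WRITE a 59 -> keep
  v10 WRITE b 58 -> skip
  v11 WRITE a 40 -> keep
  v12 WRITE b 2 -> skip
  v13 WRITE b 1 -> skip
  v14 WRITE a 1 -> keep
  v15 WRITE a 7 -> keep
  v16 WRITE a 11 -> keep
  v17 WRITE a 37 -> keep
  v18 WRITE b 33 -> skip
  v19 WRITE a 0 -> keep
  v20 WRITE a 1 -> keep
  v21 WRITE b 9 -> skip
  v22 WRITE a 22 -> drop (> snap)
Collected: [(3, 40), (5, 9), (6, 28), (8, 2), (9, 59), (11, 40), (14, 1), (15, 7), (16, 11), (17, 37), (19, 0), (20, 1)]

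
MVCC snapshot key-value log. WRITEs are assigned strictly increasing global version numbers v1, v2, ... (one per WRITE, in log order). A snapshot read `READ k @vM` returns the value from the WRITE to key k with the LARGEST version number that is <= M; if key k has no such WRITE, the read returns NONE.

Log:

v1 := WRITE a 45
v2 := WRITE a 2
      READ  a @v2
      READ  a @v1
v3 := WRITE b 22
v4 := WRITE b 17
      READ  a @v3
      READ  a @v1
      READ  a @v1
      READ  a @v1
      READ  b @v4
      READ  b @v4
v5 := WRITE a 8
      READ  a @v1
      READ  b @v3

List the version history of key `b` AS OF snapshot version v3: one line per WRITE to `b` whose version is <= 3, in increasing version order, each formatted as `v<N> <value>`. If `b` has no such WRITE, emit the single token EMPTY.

Answer: v3 22

Derivation:
Scan writes for key=b with version <= 3:
  v1 WRITE a 45 -> skip
  v2 WRITE a 2 -> skip
  v3 WRITE b 22 -> keep
  v4 WRITE b 17 -> drop (> snap)
  v5 WRITE a 8 -> skip
Collected: [(3, 22)]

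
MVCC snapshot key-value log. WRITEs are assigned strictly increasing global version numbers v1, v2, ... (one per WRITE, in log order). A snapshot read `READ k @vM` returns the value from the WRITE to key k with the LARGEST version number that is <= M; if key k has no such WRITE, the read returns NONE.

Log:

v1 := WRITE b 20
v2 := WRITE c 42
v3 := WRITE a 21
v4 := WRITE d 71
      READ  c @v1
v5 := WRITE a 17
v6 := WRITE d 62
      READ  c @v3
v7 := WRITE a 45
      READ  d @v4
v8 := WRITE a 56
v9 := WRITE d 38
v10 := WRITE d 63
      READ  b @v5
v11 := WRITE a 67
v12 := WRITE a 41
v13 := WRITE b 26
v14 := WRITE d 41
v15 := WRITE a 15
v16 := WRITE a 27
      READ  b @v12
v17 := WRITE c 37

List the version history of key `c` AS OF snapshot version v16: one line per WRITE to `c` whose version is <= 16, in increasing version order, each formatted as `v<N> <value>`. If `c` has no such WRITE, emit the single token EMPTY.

Answer: v2 42

Derivation:
Scan writes for key=c with version <= 16:
  v1 WRITE b 20 -> skip
  v2 WRITE c 42 -> keep
  v3 WRITE a 21 -> skip
  v4 WRITE d 71 -> skip
  v5 WRITE a 17 -> skip
  v6 WRITE d 62 -> skip
  v7 WRITE a 45 -> skip
  v8 WRITE a 56 -> skip
  v9 WRITE d 38 -> skip
  v10 WRITE d 63 -> skip
  v11 WRITE a 67 -> skip
  v12 WRITE a 41 -> skip
  v13 WRITE b 26 -> skip
  v14 WRITE d 41 -> skip
  v15 WRITE a 15 -> skip
  v16 WRITE a 27 -> skip
  v17 WRITE c 37 -> drop (> snap)
Collected: [(2, 42)]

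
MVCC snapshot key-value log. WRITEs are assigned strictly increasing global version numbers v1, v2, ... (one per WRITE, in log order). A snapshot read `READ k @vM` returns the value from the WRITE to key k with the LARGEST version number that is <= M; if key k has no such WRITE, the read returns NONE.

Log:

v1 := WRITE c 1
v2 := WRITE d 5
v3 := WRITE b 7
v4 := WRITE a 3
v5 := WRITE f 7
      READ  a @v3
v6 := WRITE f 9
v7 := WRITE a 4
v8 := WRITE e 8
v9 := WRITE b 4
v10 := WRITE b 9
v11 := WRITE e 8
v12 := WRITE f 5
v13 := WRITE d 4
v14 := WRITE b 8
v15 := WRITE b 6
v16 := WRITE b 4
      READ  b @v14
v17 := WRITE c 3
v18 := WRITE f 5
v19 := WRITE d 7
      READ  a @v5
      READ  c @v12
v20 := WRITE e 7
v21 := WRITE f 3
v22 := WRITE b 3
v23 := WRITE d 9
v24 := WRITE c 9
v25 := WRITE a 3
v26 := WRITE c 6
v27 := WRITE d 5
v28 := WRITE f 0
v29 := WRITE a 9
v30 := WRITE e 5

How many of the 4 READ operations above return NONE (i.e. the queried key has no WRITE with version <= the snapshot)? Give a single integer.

v1: WRITE c=1  (c history now [(1, 1)])
v2: WRITE d=5  (d history now [(2, 5)])
v3: WRITE b=7  (b history now [(3, 7)])
v4: WRITE a=3  (a history now [(4, 3)])
v5: WRITE f=7  (f history now [(5, 7)])
READ a @v3: history=[(4, 3)] -> no version <= 3 -> NONE
v6: WRITE f=9  (f history now [(5, 7), (6, 9)])
v7: WRITE a=4  (a history now [(4, 3), (7, 4)])
v8: WRITE e=8  (e history now [(8, 8)])
v9: WRITE b=4  (b history now [(3, 7), (9, 4)])
v10: WRITE b=9  (b history now [(3, 7), (9, 4), (10, 9)])
v11: WRITE e=8  (e history now [(8, 8), (11, 8)])
v12: WRITE f=5  (f history now [(5, 7), (6, 9), (12, 5)])
v13: WRITE d=4  (d history now [(2, 5), (13, 4)])
v14: WRITE b=8  (b history now [(3, 7), (9, 4), (10, 9), (14, 8)])
v15: WRITE b=6  (b history now [(3, 7), (9, 4), (10, 9), (14, 8), (15, 6)])
v16: WRITE b=4  (b history now [(3, 7), (9, 4), (10, 9), (14, 8), (15, 6), (16, 4)])
READ b @v14: history=[(3, 7), (9, 4), (10, 9), (14, 8), (15, 6), (16, 4)] -> pick v14 -> 8
v17: WRITE c=3  (c history now [(1, 1), (17, 3)])
v18: WRITE f=5  (f history now [(5, 7), (6, 9), (12, 5), (18, 5)])
v19: WRITE d=7  (d history now [(2, 5), (13, 4), (19, 7)])
READ a @v5: history=[(4, 3), (7, 4)] -> pick v4 -> 3
READ c @v12: history=[(1, 1), (17, 3)] -> pick v1 -> 1
v20: WRITE e=7  (e history now [(8, 8), (11, 8), (20, 7)])
v21: WRITE f=3  (f history now [(5, 7), (6, 9), (12, 5), (18, 5), (21, 3)])
v22: WRITE b=3  (b history now [(3, 7), (9, 4), (10, 9), (14, 8), (15, 6), (16, 4), (22, 3)])
v23: WRITE d=9  (d history now [(2, 5), (13, 4), (19, 7), (23, 9)])
v24: WRITE c=9  (c history now [(1, 1), (17, 3), (24, 9)])
v25: WRITE a=3  (a history now [(4, 3), (7, 4), (25, 3)])
v26: WRITE c=6  (c history now [(1, 1), (17, 3), (24, 9), (26, 6)])
v27: WRITE d=5  (d history now [(2, 5), (13, 4), (19, 7), (23, 9), (27, 5)])
v28: WRITE f=0  (f history now [(5, 7), (6, 9), (12, 5), (18, 5), (21, 3), (28, 0)])
v29: WRITE a=9  (a history now [(4, 3), (7, 4), (25, 3), (29, 9)])
v30: WRITE e=5  (e history now [(8, 8), (11, 8), (20, 7), (30, 5)])
Read results in order: ['NONE', '8', '3', '1']
NONE count = 1

Answer: 1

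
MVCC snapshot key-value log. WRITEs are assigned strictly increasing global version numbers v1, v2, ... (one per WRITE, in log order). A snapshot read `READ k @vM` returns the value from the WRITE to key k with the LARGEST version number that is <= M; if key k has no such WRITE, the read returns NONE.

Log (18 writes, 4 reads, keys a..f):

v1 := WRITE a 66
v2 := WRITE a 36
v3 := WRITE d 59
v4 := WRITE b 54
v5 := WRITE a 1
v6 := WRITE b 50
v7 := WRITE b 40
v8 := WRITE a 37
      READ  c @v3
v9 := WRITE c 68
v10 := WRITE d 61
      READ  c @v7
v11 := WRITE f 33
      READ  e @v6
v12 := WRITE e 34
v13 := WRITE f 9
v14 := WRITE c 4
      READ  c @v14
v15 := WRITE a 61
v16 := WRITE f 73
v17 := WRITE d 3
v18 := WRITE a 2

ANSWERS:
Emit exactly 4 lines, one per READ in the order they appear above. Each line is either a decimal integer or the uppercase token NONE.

v1: WRITE a=66  (a history now [(1, 66)])
v2: WRITE a=36  (a history now [(1, 66), (2, 36)])
v3: WRITE d=59  (d history now [(3, 59)])
v4: WRITE b=54  (b history now [(4, 54)])
v5: WRITE a=1  (a history now [(1, 66), (2, 36), (5, 1)])
v6: WRITE b=50  (b history now [(4, 54), (6, 50)])
v7: WRITE b=40  (b history now [(4, 54), (6, 50), (7, 40)])
v8: WRITE a=37  (a history now [(1, 66), (2, 36), (5, 1), (8, 37)])
READ c @v3: history=[] -> no version <= 3 -> NONE
v9: WRITE c=68  (c history now [(9, 68)])
v10: WRITE d=61  (d history now [(3, 59), (10, 61)])
READ c @v7: history=[(9, 68)] -> no version <= 7 -> NONE
v11: WRITE f=33  (f history now [(11, 33)])
READ e @v6: history=[] -> no version <= 6 -> NONE
v12: WRITE e=34  (e history now [(12, 34)])
v13: WRITE f=9  (f history now [(11, 33), (13, 9)])
v14: WRITE c=4  (c history now [(9, 68), (14, 4)])
READ c @v14: history=[(9, 68), (14, 4)] -> pick v14 -> 4
v15: WRITE a=61  (a history now [(1, 66), (2, 36), (5, 1), (8, 37), (15, 61)])
v16: WRITE f=73  (f history now [(11, 33), (13, 9), (16, 73)])
v17: WRITE d=3  (d history now [(3, 59), (10, 61), (17, 3)])
v18: WRITE a=2  (a history now [(1, 66), (2, 36), (5, 1), (8, 37), (15, 61), (18, 2)])

Answer: NONE
NONE
NONE
4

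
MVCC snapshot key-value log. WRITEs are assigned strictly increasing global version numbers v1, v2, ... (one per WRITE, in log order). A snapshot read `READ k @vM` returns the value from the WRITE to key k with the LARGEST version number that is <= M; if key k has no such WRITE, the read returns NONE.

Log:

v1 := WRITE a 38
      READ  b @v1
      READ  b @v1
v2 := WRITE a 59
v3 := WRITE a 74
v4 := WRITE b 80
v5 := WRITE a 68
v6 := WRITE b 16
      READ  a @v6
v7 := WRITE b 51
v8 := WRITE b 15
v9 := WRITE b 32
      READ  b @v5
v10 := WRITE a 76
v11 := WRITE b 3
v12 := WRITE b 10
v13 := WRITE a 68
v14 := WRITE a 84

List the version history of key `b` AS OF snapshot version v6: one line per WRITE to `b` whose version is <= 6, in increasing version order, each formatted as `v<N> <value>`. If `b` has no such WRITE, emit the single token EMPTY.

Answer: v4 80
v6 16

Derivation:
Scan writes for key=b with version <= 6:
  v1 WRITE a 38 -> skip
  v2 WRITE a 59 -> skip
  v3 WRITE a 74 -> skip
  v4 WRITE b 80 -> keep
  v5 WRITE a 68 -> skip
  v6 WRITE b 16 -> keep
  v7 WRITE b 51 -> drop (> snap)
  v8 WRITE b 15 -> drop (> snap)
  v9 WRITE b 32 -> drop (> snap)
  v10 WRITE a 76 -> skip
  v11 WRITE b 3 -> drop (> snap)
  v12 WRITE b 10 -> drop (> snap)
  v13 WRITE a 68 -> skip
  v14 WRITE a 84 -> skip
Collected: [(4, 80), (6, 16)]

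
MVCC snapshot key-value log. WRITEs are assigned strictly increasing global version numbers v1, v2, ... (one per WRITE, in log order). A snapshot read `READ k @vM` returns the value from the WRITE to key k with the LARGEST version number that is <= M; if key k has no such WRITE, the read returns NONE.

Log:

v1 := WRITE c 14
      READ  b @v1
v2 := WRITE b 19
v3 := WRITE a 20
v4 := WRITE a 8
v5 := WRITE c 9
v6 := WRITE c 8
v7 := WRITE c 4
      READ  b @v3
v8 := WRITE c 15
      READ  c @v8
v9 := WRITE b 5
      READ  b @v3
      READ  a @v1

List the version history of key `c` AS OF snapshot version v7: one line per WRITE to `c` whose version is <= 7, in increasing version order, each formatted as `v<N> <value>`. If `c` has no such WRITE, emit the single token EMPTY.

Answer: v1 14
v5 9
v6 8
v7 4

Derivation:
Scan writes for key=c with version <= 7:
  v1 WRITE c 14 -> keep
  v2 WRITE b 19 -> skip
  v3 WRITE a 20 -> skip
  v4 WRITE a 8 -> skip
  v5 WRITE c 9 -> keep
  v6 WRITE c 8 -> keep
  v7 WRITE c 4 -> keep
  v8 WRITE c 15 -> drop (> snap)
  v9 WRITE b 5 -> skip
Collected: [(1, 14), (5, 9), (6, 8), (7, 4)]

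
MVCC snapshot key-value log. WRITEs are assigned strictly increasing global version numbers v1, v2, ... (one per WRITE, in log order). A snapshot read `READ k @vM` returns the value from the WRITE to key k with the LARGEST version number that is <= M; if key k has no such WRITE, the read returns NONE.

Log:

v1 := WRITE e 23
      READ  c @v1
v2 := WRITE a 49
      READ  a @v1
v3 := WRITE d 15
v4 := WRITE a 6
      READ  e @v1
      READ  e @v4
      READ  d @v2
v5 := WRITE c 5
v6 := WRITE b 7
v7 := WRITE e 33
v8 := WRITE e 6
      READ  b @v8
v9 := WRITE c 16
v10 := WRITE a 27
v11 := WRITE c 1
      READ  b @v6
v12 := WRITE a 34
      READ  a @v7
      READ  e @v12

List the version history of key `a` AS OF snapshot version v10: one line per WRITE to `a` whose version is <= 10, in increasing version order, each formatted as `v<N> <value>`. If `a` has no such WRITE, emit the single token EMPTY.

Scan writes for key=a with version <= 10:
  v1 WRITE e 23 -> skip
  v2 WRITE a 49 -> keep
  v3 WRITE d 15 -> skip
  v4 WRITE a 6 -> keep
  v5 WRITE c 5 -> skip
  v6 WRITE b 7 -> skip
  v7 WRITE e 33 -> skip
  v8 WRITE e 6 -> skip
  v9 WRITE c 16 -> skip
  v10 WRITE a 27 -> keep
  v11 WRITE c 1 -> skip
  v12 WRITE a 34 -> drop (> snap)
Collected: [(2, 49), (4, 6), (10, 27)]

Answer: v2 49
v4 6
v10 27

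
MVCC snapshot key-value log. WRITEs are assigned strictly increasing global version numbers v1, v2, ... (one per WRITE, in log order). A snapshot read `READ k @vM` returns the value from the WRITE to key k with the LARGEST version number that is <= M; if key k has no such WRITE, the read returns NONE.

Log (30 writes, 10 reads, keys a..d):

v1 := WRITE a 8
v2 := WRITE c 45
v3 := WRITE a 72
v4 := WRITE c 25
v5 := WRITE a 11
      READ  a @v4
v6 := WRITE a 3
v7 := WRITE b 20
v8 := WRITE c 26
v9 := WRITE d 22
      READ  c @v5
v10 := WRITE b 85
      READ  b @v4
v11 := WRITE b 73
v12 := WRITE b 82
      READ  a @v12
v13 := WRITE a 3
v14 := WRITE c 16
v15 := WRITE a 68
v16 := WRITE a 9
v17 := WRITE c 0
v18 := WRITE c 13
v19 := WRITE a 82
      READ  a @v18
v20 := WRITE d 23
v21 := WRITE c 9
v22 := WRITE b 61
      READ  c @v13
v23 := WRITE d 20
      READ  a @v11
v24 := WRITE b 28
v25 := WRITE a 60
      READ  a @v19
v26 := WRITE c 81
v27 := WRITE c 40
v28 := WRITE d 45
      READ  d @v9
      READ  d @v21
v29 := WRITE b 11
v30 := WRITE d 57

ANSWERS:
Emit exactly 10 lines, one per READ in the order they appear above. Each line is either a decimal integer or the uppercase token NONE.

Answer: 72
25
NONE
3
9
26
3
82
22
23

Derivation:
v1: WRITE a=8  (a history now [(1, 8)])
v2: WRITE c=45  (c history now [(2, 45)])
v3: WRITE a=72  (a history now [(1, 8), (3, 72)])
v4: WRITE c=25  (c history now [(2, 45), (4, 25)])
v5: WRITE a=11  (a history now [(1, 8), (3, 72), (5, 11)])
READ a @v4: history=[(1, 8), (3, 72), (5, 11)] -> pick v3 -> 72
v6: WRITE a=3  (a history now [(1, 8), (3, 72), (5, 11), (6, 3)])
v7: WRITE b=20  (b history now [(7, 20)])
v8: WRITE c=26  (c history now [(2, 45), (4, 25), (8, 26)])
v9: WRITE d=22  (d history now [(9, 22)])
READ c @v5: history=[(2, 45), (4, 25), (8, 26)] -> pick v4 -> 25
v10: WRITE b=85  (b history now [(7, 20), (10, 85)])
READ b @v4: history=[(7, 20), (10, 85)] -> no version <= 4 -> NONE
v11: WRITE b=73  (b history now [(7, 20), (10, 85), (11, 73)])
v12: WRITE b=82  (b history now [(7, 20), (10, 85), (11, 73), (12, 82)])
READ a @v12: history=[(1, 8), (3, 72), (5, 11), (6, 3)] -> pick v6 -> 3
v13: WRITE a=3  (a history now [(1, 8), (3, 72), (5, 11), (6, 3), (13, 3)])
v14: WRITE c=16  (c history now [(2, 45), (4, 25), (8, 26), (14, 16)])
v15: WRITE a=68  (a history now [(1, 8), (3, 72), (5, 11), (6, 3), (13, 3), (15, 68)])
v16: WRITE a=9  (a history now [(1, 8), (3, 72), (5, 11), (6, 3), (13, 3), (15, 68), (16, 9)])
v17: WRITE c=0  (c history now [(2, 45), (4, 25), (8, 26), (14, 16), (17, 0)])
v18: WRITE c=13  (c history now [(2, 45), (4, 25), (8, 26), (14, 16), (17, 0), (18, 13)])
v19: WRITE a=82  (a history now [(1, 8), (3, 72), (5, 11), (6, 3), (13, 3), (15, 68), (16, 9), (19, 82)])
READ a @v18: history=[(1, 8), (3, 72), (5, 11), (6, 3), (13, 3), (15, 68), (16, 9), (19, 82)] -> pick v16 -> 9
v20: WRITE d=23  (d history now [(9, 22), (20, 23)])
v21: WRITE c=9  (c history now [(2, 45), (4, 25), (8, 26), (14, 16), (17, 0), (18, 13), (21, 9)])
v22: WRITE b=61  (b history now [(7, 20), (10, 85), (11, 73), (12, 82), (22, 61)])
READ c @v13: history=[(2, 45), (4, 25), (8, 26), (14, 16), (17, 0), (18, 13), (21, 9)] -> pick v8 -> 26
v23: WRITE d=20  (d history now [(9, 22), (20, 23), (23, 20)])
READ a @v11: history=[(1, 8), (3, 72), (5, 11), (6, 3), (13, 3), (15, 68), (16, 9), (19, 82)] -> pick v6 -> 3
v24: WRITE b=28  (b history now [(7, 20), (10, 85), (11, 73), (12, 82), (22, 61), (24, 28)])
v25: WRITE a=60  (a history now [(1, 8), (3, 72), (5, 11), (6, 3), (13, 3), (15, 68), (16, 9), (19, 82), (25, 60)])
READ a @v19: history=[(1, 8), (3, 72), (5, 11), (6, 3), (13, 3), (15, 68), (16, 9), (19, 82), (25, 60)] -> pick v19 -> 82
v26: WRITE c=81  (c history now [(2, 45), (4, 25), (8, 26), (14, 16), (17, 0), (18, 13), (21, 9), (26, 81)])
v27: WRITE c=40  (c history now [(2, 45), (4, 25), (8, 26), (14, 16), (17, 0), (18, 13), (21, 9), (26, 81), (27, 40)])
v28: WRITE d=45  (d history now [(9, 22), (20, 23), (23, 20), (28, 45)])
READ d @v9: history=[(9, 22), (20, 23), (23, 20), (28, 45)] -> pick v9 -> 22
READ d @v21: history=[(9, 22), (20, 23), (23, 20), (28, 45)] -> pick v20 -> 23
v29: WRITE b=11  (b history now [(7, 20), (10, 85), (11, 73), (12, 82), (22, 61), (24, 28), (29, 11)])
v30: WRITE d=57  (d history now [(9, 22), (20, 23), (23, 20), (28, 45), (30, 57)])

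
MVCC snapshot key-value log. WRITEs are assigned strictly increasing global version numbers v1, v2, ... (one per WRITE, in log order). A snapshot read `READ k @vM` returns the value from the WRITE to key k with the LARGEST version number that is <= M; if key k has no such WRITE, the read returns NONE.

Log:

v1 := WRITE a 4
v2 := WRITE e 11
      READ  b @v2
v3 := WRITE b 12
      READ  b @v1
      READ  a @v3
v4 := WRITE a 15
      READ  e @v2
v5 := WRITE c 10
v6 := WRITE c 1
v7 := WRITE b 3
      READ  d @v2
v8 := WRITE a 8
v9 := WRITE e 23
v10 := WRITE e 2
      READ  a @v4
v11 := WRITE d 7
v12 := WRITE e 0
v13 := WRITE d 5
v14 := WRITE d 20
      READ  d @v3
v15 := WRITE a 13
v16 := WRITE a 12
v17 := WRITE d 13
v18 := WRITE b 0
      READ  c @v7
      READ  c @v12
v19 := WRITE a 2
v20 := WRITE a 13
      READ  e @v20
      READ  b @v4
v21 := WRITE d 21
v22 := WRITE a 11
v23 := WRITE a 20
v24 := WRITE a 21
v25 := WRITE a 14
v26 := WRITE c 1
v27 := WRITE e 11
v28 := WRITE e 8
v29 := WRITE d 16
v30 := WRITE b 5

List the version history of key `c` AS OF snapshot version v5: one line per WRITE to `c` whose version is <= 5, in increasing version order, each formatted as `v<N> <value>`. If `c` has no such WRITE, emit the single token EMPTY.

Answer: v5 10

Derivation:
Scan writes for key=c with version <= 5:
  v1 WRITE a 4 -> skip
  v2 WRITE e 11 -> skip
  v3 WRITE b 12 -> skip
  v4 WRITE a 15 -> skip
  v5 WRITE c 10 -> keep
  v6 WRITE c 1 -> drop (> snap)
  v7 WRITE b 3 -> skip
  v8 WRITE a 8 -> skip
  v9 WRITE e 23 -> skip
  v10 WRITE e 2 -> skip
  v11 WRITE d 7 -> skip
  v12 WRITE e 0 -> skip
  v13 WRITE d 5 -> skip
  v14 WRITE d 20 -> skip
  v15 WRITE a 13 -> skip
  v16 WRITE a 12 -> skip
  v17 WRITE d 13 -> skip
  v18 WRITE b 0 -> skip
  v19 WRITE a 2 -> skip
  v20 WRITE a 13 -> skip
  v21 WRITE d 21 -> skip
  v22 WRITE a 11 -> skip
  v23 WRITE a 20 -> skip
  v24 WRITE a 21 -> skip
  v25 WRITE a 14 -> skip
  v26 WRITE c 1 -> drop (> snap)
  v27 WRITE e 11 -> skip
  v28 WRITE e 8 -> skip
  v29 WRITE d 16 -> skip
  v30 WRITE b 5 -> skip
Collected: [(5, 10)]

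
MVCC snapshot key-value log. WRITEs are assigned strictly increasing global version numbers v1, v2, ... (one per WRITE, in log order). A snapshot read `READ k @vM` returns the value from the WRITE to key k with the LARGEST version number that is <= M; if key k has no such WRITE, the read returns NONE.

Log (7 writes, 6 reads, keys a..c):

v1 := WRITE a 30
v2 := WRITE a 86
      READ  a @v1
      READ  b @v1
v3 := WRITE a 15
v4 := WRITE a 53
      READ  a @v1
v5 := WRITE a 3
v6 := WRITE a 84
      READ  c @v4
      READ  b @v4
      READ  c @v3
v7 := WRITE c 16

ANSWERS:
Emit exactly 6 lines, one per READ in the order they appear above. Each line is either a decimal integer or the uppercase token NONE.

v1: WRITE a=30  (a history now [(1, 30)])
v2: WRITE a=86  (a history now [(1, 30), (2, 86)])
READ a @v1: history=[(1, 30), (2, 86)] -> pick v1 -> 30
READ b @v1: history=[] -> no version <= 1 -> NONE
v3: WRITE a=15  (a history now [(1, 30), (2, 86), (3, 15)])
v4: WRITE a=53  (a history now [(1, 30), (2, 86), (3, 15), (4, 53)])
READ a @v1: history=[(1, 30), (2, 86), (3, 15), (4, 53)] -> pick v1 -> 30
v5: WRITE a=3  (a history now [(1, 30), (2, 86), (3, 15), (4, 53), (5, 3)])
v6: WRITE a=84  (a history now [(1, 30), (2, 86), (3, 15), (4, 53), (5, 3), (6, 84)])
READ c @v4: history=[] -> no version <= 4 -> NONE
READ b @v4: history=[] -> no version <= 4 -> NONE
READ c @v3: history=[] -> no version <= 3 -> NONE
v7: WRITE c=16  (c history now [(7, 16)])

Answer: 30
NONE
30
NONE
NONE
NONE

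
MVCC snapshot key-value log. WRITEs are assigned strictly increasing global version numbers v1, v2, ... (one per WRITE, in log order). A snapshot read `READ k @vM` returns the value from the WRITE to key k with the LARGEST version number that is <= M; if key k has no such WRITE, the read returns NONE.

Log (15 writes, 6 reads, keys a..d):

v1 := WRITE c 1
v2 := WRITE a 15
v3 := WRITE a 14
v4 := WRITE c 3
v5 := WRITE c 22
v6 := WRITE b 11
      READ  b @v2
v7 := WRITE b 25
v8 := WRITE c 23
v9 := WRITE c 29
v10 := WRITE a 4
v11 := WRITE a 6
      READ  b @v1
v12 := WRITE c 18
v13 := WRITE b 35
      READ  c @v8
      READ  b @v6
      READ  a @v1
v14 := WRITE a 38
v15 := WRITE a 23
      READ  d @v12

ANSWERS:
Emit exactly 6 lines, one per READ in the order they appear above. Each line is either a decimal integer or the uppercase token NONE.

Answer: NONE
NONE
23
11
NONE
NONE

Derivation:
v1: WRITE c=1  (c history now [(1, 1)])
v2: WRITE a=15  (a history now [(2, 15)])
v3: WRITE a=14  (a history now [(2, 15), (3, 14)])
v4: WRITE c=3  (c history now [(1, 1), (4, 3)])
v5: WRITE c=22  (c history now [(1, 1), (4, 3), (5, 22)])
v6: WRITE b=11  (b history now [(6, 11)])
READ b @v2: history=[(6, 11)] -> no version <= 2 -> NONE
v7: WRITE b=25  (b history now [(6, 11), (7, 25)])
v8: WRITE c=23  (c history now [(1, 1), (4, 3), (5, 22), (8, 23)])
v9: WRITE c=29  (c history now [(1, 1), (4, 3), (5, 22), (8, 23), (9, 29)])
v10: WRITE a=4  (a history now [(2, 15), (3, 14), (10, 4)])
v11: WRITE a=6  (a history now [(2, 15), (3, 14), (10, 4), (11, 6)])
READ b @v1: history=[(6, 11), (7, 25)] -> no version <= 1 -> NONE
v12: WRITE c=18  (c history now [(1, 1), (4, 3), (5, 22), (8, 23), (9, 29), (12, 18)])
v13: WRITE b=35  (b history now [(6, 11), (7, 25), (13, 35)])
READ c @v8: history=[(1, 1), (4, 3), (5, 22), (8, 23), (9, 29), (12, 18)] -> pick v8 -> 23
READ b @v6: history=[(6, 11), (7, 25), (13, 35)] -> pick v6 -> 11
READ a @v1: history=[(2, 15), (3, 14), (10, 4), (11, 6)] -> no version <= 1 -> NONE
v14: WRITE a=38  (a history now [(2, 15), (3, 14), (10, 4), (11, 6), (14, 38)])
v15: WRITE a=23  (a history now [(2, 15), (3, 14), (10, 4), (11, 6), (14, 38), (15, 23)])
READ d @v12: history=[] -> no version <= 12 -> NONE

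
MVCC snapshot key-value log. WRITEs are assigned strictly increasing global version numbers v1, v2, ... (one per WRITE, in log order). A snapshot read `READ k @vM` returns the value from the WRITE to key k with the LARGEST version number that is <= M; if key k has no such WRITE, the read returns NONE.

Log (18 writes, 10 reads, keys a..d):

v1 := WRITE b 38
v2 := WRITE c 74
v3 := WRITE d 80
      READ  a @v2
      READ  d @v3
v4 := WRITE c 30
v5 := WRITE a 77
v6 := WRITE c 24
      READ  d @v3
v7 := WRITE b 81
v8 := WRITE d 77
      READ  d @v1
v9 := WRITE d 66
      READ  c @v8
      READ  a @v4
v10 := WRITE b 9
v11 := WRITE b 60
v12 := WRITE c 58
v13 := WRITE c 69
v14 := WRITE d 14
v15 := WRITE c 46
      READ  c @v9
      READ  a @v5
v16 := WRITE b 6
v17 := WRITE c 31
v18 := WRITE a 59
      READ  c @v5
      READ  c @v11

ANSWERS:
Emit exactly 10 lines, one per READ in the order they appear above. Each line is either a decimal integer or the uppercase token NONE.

Answer: NONE
80
80
NONE
24
NONE
24
77
30
24

Derivation:
v1: WRITE b=38  (b history now [(1, 38)])
v2: WRITE c=74  (c history now [(2, 74)])
v3: WRITE d=80  (d history now [(3, 80)])
READ a @v2: history=[] -> no version <= 2 -> NONE
READ d @v3: history=[(3, 80)] -> pick v3 -> 80
v4: WRITE c=30  (c history now [(2, 74), (4, 30)])
v5: WRITE a=77  (a history now [(5, 77)])
v6: WRITE c=24  (c history now [(2, 74), (4, 30), (6, 24)])
READ d @v3: history=[(3, 80)] -> pick v3 -> 80
v7: WRITE b=81  (b history now [(1, 38), (7, 81)])
v8: WRITE d=77  (d history now [(3, 80), (8, 77)])
READ d @v1: history=[(3, 80), (8, 77)] -> no version <= 1 -> NONE
v9: WRITE d=66  (d history now [(3, 80), (8, 77), (9, 66)])
READ c @v8: history=[(2, 74), (4, 30), (6, 24)] -> pick v6 -> 24
READ a @v4: history=[(5, 77)] -> no version <= 4 -> NONE
v10: WRITE b=9  (b history now [(1, 38), (7, 81), (10, 9)])
v11: WRITE b=60  (b history now [(1, 38), (7, 81), (10, 9), (11, 60)])
v12: WRITE c=58  (c history now [(2, 74), (4, 30), (6, 24), (12, 58)])
v13: WRITE c=69  (c history now [(2, 74), (4, 30), (6, 24), (12, 58), (13, 69)])
v14: WRITE d=14  (d history now [(3, 80), (8, 77), (9, 66), (14, 14)])
v15: WRITE c=46  (c history now [(2, 74), (4, 30), (6, 24), (12, 58), (13, 69), (15, 46)])
READ c @v9: history=[(2, 74), (4, 30), (6, 24), (12, 58), (13, 69), (15, 46)] -> pick v6 -> 24
READ a @v5: history=[(5, 77)] -> pick v5 -> 77
v16: WRITE b=6  (b history now [(1, 38), (7, 81), (10, 9), (11, 60), (16, 6)])
v17: WRITE c=31  (c history now [(2, 74), (4, 30), (6, 24), (12, 58), (13, 69), (15, 46), (17, 31)])
v18: WRITE a=59  (a history now [(5, 77), (18, 59)])
READ c @v5: history=[(2, 74), (4, 30), (6, 24), (12, 58), (13, 69), (15, 46), (17, 31)] -> pick v4 -> 30
READ c @v11: history=[(2, 74), (4, 30), (6, 24), (12, 58), (13, 69), (15, 46), (17, 31)] -> pick v6 -> 24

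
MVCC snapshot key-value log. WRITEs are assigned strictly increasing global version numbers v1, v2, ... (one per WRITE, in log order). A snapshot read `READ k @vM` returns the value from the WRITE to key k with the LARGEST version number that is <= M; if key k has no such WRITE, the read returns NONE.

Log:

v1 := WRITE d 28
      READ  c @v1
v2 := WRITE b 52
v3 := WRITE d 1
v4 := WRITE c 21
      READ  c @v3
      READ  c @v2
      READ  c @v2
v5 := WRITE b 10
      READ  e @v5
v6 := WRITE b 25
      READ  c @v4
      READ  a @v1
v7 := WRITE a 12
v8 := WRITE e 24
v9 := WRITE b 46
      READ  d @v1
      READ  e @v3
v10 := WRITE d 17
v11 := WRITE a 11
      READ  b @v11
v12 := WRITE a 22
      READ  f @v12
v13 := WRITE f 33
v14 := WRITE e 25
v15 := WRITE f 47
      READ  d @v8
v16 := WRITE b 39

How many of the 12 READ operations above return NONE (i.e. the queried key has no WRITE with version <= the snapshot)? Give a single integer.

Answer: 8

Derivation:
v1: WRITE d=28  (d history now [(1, 28)])
READ c @v1: history=[] -> no version <= 1 -> NONE
v2: WRITE b=52  (b history now [(2, 52)])
v3: WRITE d=1  (d history now [(1, 28), (3, 1)])
v4: WRITE c=21  (c history now [(4, 21)])
READ c @v3: history=[(4, 21)] -> no version <= 3 -> NONE
READ c @v2: history=[(4, 21)] -> no version <= 2 -> NONE
READ c @v2: history=[(4, 21)] -> no version <= 2 -> NONE
v5: WRITE b=10  (b history now [(2, 52), (5, 10)])
READ e @v5: history=[] -> no version <= 5 -> NONE
v6: WRITE b=25  (b history now [(2, 52), (5, 10), (6, 25)])
READ c @v4: history=[(4, 21)] -> pick v4 -> 21
READ a @v1: history=[] -> no version <= 1 -> NONE
v7: WRITE a=12  (a history now [(7, 12)])
v8: WRITE e=24  (e history now [(8, 24)])
v9: WRITE b=46  (b history now [(2, 52), (5, 10), (6, 25), (9, 46)])
READ d @v1: history=[(1, 28), (3, 1)] -> pick v1 -> 28
READ e @v3: history=[(8, 24)] -> no version <= 3 -> NONE
v10: WRITE d=17  (d history now [(1, 28), (3, 1), (10, 17)])
v11: WRITE a=11  (a history now [(7, 12), (11, 11)])
READ b @v11: history=[(2, 52), (5, 10), (6, 25), (9, 46)] -> pick v9 -> 46
v12: WRITE a=22  (a history now [(7, 12), (11, 11), (12, 22)])
READ f @v12: history=[] -> no version <= 12 -> NONE
v13: WRITE f=33  (f history now [(13, 33)])
v14: WRITE e=25  (e history now [(8, 24), (14, 25)])
v15: WRITE f=47  (f history now [(13, 33), (15, 47)])
READ d @v8: history=[(1, 28), (3, 1), (10, 17)] -> pick v3 -> 1
v16: WRITE b=39  (b history now [(2, 52), (5, 10), (6, 25), (9, 46), (16, 39)])
Read results in order: ['NONE', 'NONE', 'NONE', 'NONE', 'NONE', '21', 'NONE', '28', 'NONE', '46', 'NONE', '1']
NONE count = 8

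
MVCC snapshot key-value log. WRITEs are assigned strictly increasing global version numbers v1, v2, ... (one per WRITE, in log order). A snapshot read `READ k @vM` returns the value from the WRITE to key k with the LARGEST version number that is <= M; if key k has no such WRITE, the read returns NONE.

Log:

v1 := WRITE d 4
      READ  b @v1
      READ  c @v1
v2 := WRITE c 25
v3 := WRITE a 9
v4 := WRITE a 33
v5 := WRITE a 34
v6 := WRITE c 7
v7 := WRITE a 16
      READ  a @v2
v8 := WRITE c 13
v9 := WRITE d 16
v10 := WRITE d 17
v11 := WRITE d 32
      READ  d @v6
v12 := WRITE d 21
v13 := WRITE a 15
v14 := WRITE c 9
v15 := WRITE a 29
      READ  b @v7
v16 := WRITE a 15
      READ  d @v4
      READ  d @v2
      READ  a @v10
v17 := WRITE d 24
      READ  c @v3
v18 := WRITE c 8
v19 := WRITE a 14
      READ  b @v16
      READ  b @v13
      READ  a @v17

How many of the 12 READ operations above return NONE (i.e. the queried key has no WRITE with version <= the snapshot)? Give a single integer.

Answer: 6

Derivation:
v1: WRITE d=4  (d history now [(1, 4)])
READ b @v1: history=[] -> no version <= 1 -> NONE
READ c @v1: history=[] -> no version <= 1 -> NONE
v2: WRITE c=25  (c history now [(2, 25)])
v3: WRITE a=9  (a history now [(3, 9)])
v4: WRITE a=33  (a history now [(3, 9), (4, 33)])
v5: WRITE a=34  (a history now [(3, 9), (4, 33), (5, 34)])
v6: WRITE c=7  (c history now [(2, 25), (6, 7)])
v7: WRITE a=16  (a history now [(3, 9), (4, 33), (5, 34), (7, 16)])
READ a @v2: history=[(3, 9), (4, 33), (5, 34), (7, 16)] -> no version <= 2 -> NONE
v8: WRITE c=13  (c history now [(2, 25), (6, 7), (8, 13)])
v9: WRITE d=16  (d history now [(1, 4), (9, 16)])
v10: WRITE d=17  (d history now [(1, 4), (9, 16), (10, 17)])
v11: WRITE d=32  (d history now [(1, 4), (9, 16), (10, 17), (11, 32)])
READ d @v6: history=[(1, 4), (9, 16), (10, 17), (11, 32)] -> pick v1 -> 4
v12: WRITE d=21  (d history now [(1, 4), (9, 16), (10, 17), (11, 32), (12, 21)])
v13: WRITE a=15  (a history now [(3, 9), (4, 33), (5, 34), (7, 16), (13, 15)])
v14: WRITE c=9  (c history now [(2, 25), (6, 7), (8, 13), (14, 9)])
v15: WRITE a=29  (a history now [(3, 9), (4, 33), (5, 34), (7, 16), (13, 15), (15, 29)])
READ b @v7: history=[] -> no version <= 7 -> NONE
v16: WRITE a=15  (a history now [(3, 9), (4, 33), (5, 34), (7, 16), (13, 15), (15, 29), (16, 15)])
READ d @v4: history=[(1, 4), (9, 16), (10, 17), (11, 32), (12, 21)] -> pick v1 -> 4
READ d @v2: history=[(1, 4), (9, 16), (10, 17), (11, 32), (12, 21)] -> pick v1 -> 4
READ a @v10: history=[(3, 9), (4, 33), (5, 34), (7, 16), (13, 15), (15, 29), (16, 15)] -> pick v7 -> 16
v17: WRITE d=24  (d history now [(1, 4), (9, 16), (10, 17), (11, 32), (12, 21), (17, 24)])
READ c @v3: history=[(2, 25), (6, 7), (8, 13), (14, 9)] -> pick v2 -> 25
v18: WRITE c=8  (c history now [(2, 25), (6, 7), (8, 13), (14, 9), (18, 8)])
v19: WRITE a=14  (a history now [(3, 9), (4, 33), (5, 34), (7, 16), (13, 15), (15, 29), (16, 15), (19, 14)])
READ b @v16: history=[] -> no version <= 16 -> NONE
READ b @v13: history=[] -> no version <= 13 -> NONE
READ a @v17: history=[(3, 9), (4, 33), (5, 34), (7, 16), (13, 15), (15, 29), (16, 15), (19, 14)] -> pick v16 -> 15
Read results in order: ['NONE', 'NONE', 'NONE', '4', 'NONE', '4', '4', '16', '25', 'NONE', 'NONE', '15']
NONE count = 6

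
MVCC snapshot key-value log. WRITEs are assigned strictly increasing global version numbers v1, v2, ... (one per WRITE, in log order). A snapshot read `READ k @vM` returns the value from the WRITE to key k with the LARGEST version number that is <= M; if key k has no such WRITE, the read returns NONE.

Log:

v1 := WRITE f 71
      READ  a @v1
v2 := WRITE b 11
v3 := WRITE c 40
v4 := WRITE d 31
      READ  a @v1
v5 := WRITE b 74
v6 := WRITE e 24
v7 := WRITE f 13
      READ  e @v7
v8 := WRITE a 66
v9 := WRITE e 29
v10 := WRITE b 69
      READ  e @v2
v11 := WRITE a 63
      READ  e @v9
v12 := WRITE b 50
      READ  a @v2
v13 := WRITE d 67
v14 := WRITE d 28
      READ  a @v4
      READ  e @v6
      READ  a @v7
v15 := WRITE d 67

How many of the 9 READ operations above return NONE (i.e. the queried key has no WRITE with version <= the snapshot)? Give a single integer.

v1: WRITE f=71  (f history now [(1, 71)])
READ a @v1: history=[] -> no version <= 1 -> NONE
v2: WRITE b=11  (b history now [(2, 11)])
v3: WRITE c=40  (c history now [(3, 40)])
v4: WRITE d=31  (d history now [(4, 31)])
READ a @v1: history=[] -> no version <= 1 -> NONE
v5: WRITE b=74  (b history now [(2, 11), (5, 74)])
v6: WRITE e=24  (e history now [(6, 24)])
v7: WRITE f=13  (f history now [(1, 71), (7, 13)])
READ e @v7: history=[(6, 24)] -> pick v6 -> 24
v8: WRITE a=66  (a history now [(8, 66)])
v9: WRITE e=29  (e history now [(6, 24), (9, 29)])
v10: WRITE b=69  (b history now [(2, 11), (5, 74), (10, 69)])
READ e @v2: history=[(6, 24), (9, 29)] -> no version <= 2 -> NONE
v11: WRITE a=63  (a history now [(8, 66), (11, 63)])
READ e @v9: history=[(6, 24), (9, 29)] -> pick v9 -> 29
v12: WRITE b=50  (b history now [(2, 11), (5, 74), (10, 69), (12, 50)])
READ a @v2: history=[(8, 66), (11, 63)] -> no version <= 2 -> NONE
v13: WRITE d=67  (d history now [(4, 31), (13, 67)])
v14: WRITE d=28  (d history now [(4, 31), (13, 67), (14, 28)])
READ a @v4: history=[(8, 66), (11, 63)] -> no version <= 4 -> NONE
READ e @v6: history=[(6, 24), (9, 29)] -> pick v6 -> 24
READ a @v7: history=[(8, 66), (11, 63)] -> no version <= 7 -> NONE
v15: WRITE d=67  (d history now [(4, 31), (13, 67), (14, 28), (15, 67)])
Read results in order: ['NONE', 'NONE', '24', 'NONE', '29', 'NONE', 'NONE', '24', 'NONE']
NONE count = 6

Answer: 6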